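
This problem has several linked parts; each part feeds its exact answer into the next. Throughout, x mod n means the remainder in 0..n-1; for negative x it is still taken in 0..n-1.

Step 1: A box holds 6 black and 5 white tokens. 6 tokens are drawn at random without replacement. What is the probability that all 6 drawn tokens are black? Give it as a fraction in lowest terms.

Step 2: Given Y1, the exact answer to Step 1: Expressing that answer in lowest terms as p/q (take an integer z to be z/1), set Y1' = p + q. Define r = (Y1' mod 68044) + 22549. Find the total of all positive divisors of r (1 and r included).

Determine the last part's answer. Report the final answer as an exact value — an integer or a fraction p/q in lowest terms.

44016

Step 1: total draws C(11,6) = 462; favorable C(6,6) = 1; P = 1/462; answer 1/462
Step 2: Y1 = 1/462; threaded value p + q = 463; r = 23012; 23012 = 2^2 * 11 * 523; sigma = (1 + 2 + 4) * (1 + 11) * (1 + 523) = 7 * 12 * 524 = 44016; answer 44016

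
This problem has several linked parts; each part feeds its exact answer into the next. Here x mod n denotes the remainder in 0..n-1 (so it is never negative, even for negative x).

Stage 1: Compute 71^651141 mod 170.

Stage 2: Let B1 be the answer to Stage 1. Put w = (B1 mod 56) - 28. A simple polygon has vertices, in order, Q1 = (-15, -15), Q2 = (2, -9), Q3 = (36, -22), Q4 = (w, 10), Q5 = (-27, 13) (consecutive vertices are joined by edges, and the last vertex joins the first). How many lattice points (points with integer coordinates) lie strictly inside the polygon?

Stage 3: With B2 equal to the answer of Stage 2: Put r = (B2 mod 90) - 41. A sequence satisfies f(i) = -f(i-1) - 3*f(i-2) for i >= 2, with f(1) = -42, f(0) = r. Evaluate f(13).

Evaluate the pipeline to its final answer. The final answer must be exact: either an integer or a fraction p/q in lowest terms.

25638

Stage 1: squarings mod 170: 71^1=71, 71^2=111, 71^4=81, 71^8=101, 71^16=1, 71^32=1, 71^64=1, 71^128=1, 71^256=1, 71^512=1, 71^1024=1, 71^2048=1, 71^4096=1, 71^8192=1, 71^16384=1, 71^32768=1, 71^65536=1, 71^131072=1, 71^262144=1, 71^524288=1; 71^651141 = 71^1 * 71^4 * 71^128 * 71^256 * 71^512 * 71^1024 * 71^2048 * 71^8192 * 71^16384 * 71^32768 * 71^65536 * 71^524288 = 141 (mod 170); answer 141
Stage 2: B1 = 141; w = 1; cross terms: (-15*-9 - 2*-15)=165, (2*-22 - 36*-9)=280, (36*10 - 1*-22)=382, (1*13 - -27*10)=283, (-27*-15 - -15*13)=600; twice the area = |1710| = 1710; area = 855; boundary points = 1 + 1 + 1 + 1 + 4 = 8; strictly interior points = area - boundary/2 + 1 = 852; answer 852
Stage 3: B2 = 852; r = 1; f(2) = -1*(-42) - 3*(1) = 39; iterating: f(2)=39, f(3)=87, f(4)=-204, f(5)=-57, f(6)=669, f(7)=-498, f(8)=-1509, f(9)=3003, f(10)=1524, f(11)=-10533, f(12)=5961, f(13)=25638; answer 25638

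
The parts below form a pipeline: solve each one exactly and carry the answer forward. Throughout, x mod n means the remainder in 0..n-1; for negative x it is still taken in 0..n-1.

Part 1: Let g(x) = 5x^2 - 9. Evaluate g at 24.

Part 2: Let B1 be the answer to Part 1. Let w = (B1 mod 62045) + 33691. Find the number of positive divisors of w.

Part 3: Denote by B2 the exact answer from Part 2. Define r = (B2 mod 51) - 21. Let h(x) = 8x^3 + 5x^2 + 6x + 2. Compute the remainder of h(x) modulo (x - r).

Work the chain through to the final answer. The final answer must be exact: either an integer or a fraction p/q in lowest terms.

-16807

Part 1: 5*(24)^2 - 9 = (2880) + (-9) = 2871; answer 2871
Part 2: B1 = 2871; w = 36562; 36562 = 2 * 101 * 181; number of divisors = (1+1) * (1+1) * (1+1) = 8; answer 8
Part 3: B2 = 8; r = -13; remainder = value at the root: 8*(-13)^3 + 5*(-13)^2 + 6*(-13)^1 + 2 = (-17576) + (845) + (-78) + (2) = -16807; answer -16807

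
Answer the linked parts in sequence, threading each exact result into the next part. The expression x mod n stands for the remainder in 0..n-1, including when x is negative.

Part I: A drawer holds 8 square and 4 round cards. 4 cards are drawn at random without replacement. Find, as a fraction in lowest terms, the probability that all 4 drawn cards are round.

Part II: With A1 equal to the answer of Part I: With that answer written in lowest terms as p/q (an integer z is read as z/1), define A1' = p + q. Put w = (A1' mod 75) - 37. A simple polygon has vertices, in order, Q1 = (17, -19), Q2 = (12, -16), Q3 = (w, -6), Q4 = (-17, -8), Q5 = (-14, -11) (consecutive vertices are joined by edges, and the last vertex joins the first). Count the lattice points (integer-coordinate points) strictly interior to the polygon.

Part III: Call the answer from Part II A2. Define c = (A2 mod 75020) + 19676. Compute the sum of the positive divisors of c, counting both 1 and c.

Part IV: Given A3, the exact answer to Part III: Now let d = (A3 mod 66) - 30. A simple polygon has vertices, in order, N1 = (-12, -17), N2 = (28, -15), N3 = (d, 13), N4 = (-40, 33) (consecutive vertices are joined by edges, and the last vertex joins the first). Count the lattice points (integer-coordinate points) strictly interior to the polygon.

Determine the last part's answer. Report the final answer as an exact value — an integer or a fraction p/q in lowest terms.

Part I: total draws C(12,4) = 495; favorable C(4,4) = 1; P = 1/495; answer 1/495
Part II: A1 = 1/495; threaded value p + q = 496; w = 9; cross terms: (17*-16 - 12*-19)=-44, (12*-6 - 9*-16)=72, (9*-8 - -17*-6)=-174, (-17*-11 - -14*-8)=75, (-14*-19 - 17*-11)=453; twice the area = |382| = 382; area = 191; boundary points = 1 + 1 + 2 + 3 + 1 = 8; strictly interior points = area - boundary/2 + 1 = 188; answer 188
Part III: A2 = 188; c = 19864; 19864 = 2^3 * 13 * 191; sigma = (1 + 2 + 4 + 8) * (1 + 13) * (1 + 191) = 15 * 14 * 192 = 40320; answer 40320
Part IV: A3 = 40320; d = 30; cross terms: (-12*-15 - 28*-17)=656, (28*13 - 30*-15)=814, (30*33 - -40*13)=1510, (-40*-17 - -12*33)=1076; twice the area = |4056| = 4056; area = 2028; boundary points = 2 + 2 + 10 + 2 = 16; strictly interior points = area - boundary/2 + 1 = 2021; answer 2021

2021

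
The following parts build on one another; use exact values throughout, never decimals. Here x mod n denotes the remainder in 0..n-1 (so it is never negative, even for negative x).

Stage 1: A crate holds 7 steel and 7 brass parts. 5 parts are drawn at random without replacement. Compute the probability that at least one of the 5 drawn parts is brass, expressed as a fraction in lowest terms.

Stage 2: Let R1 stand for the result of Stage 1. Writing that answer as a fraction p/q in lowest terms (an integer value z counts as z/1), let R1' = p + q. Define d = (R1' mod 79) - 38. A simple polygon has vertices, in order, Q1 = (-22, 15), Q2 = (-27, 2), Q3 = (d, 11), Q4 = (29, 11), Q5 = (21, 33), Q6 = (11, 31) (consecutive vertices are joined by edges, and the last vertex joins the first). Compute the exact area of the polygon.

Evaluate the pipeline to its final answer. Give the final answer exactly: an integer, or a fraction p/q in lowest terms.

Stage 1: total draws C(14,5) = 2002; complement C(7,5) = 21; favorable 2002 - 21 = 1981; P = 283/286; answer 283/286
Stage 2: R1 = 283/286; threaded value p + q = 569; d = -22; cross terms: (-22*2 - -27*15)=361, (-27*11 - -22*2)=-253, (-22*11 - 29*11)=-561, (29*33 - 21*11)=726, (21*31 - 11*33)=288, (11*15 - -22*31)=847; twice the area = |1408| = 1408; area = 704; answer 704

704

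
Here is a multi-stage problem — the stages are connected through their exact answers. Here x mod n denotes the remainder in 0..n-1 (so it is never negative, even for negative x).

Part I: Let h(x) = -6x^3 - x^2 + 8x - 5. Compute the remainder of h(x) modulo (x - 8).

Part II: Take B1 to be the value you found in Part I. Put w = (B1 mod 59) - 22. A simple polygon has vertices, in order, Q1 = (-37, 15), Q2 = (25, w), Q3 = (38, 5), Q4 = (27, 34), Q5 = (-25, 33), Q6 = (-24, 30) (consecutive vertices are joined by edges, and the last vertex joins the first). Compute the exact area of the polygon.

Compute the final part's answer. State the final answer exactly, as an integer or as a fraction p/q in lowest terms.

670

Part I: remainder = value at the root: -6*(8)^3 - 1*(8)^2 + 8*(8)^1 - 5 = (-3072) + (-64) + (64) + (-5) = -3077; answer -3077
Part II: B1 = -3077; w = 28; cross terms: (-37*28 - 25*15)=-1411, (25*5 - 38*28)=-939, (38*34 - 27*5)=1157, (27*33 - -25*34)=1741, (-25*30 - -24*33)=42, (-24*15 - -37*30)=750; twice the area = |1340| = 1340; area = 670; answer 670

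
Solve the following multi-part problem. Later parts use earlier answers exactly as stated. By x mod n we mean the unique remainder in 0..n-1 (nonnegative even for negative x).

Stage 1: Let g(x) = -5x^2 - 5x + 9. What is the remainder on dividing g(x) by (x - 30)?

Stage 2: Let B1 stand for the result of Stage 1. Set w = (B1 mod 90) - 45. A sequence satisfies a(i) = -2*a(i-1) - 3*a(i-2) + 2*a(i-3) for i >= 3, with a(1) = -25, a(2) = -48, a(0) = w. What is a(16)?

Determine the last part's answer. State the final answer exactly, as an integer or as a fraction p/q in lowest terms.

Stage 1: remainder = value at the root: -5*(30)^2 - 5*(30)^1 + 9 = (-4500) + (-150) + (9) = -4641; answer -4641
Stage 2: B1 = -4641; w = -6; a(3) = -2*(-48) - 3*(-25) + 2*(-6) = 159; iterating: a(3)=159, a(4)=-224, a(5)=-125, a(6)=1240, a(7)=-2553, a(8)=1136, a(9)=7867, a(10)=-24248, a(11)=27167, a(12)=34144, a(13)=-198285, a(14)=348472, a(15)=-33801, a(16)=-1374384; answer -1374384

-1374384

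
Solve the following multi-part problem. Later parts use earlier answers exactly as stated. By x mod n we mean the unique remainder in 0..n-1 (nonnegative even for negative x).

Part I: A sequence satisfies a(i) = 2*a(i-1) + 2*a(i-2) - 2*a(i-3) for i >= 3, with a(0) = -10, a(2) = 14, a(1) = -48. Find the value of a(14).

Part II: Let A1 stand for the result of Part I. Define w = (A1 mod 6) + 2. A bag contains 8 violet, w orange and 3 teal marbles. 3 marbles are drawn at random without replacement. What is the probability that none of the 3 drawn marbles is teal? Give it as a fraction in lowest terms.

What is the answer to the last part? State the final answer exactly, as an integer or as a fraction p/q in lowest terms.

60/143

Part I: a(3) = 2*(14) + 2*(-48) - 2*(-10) = -48; iterating: a(3)=-48, a(4)=28, a(5)=-68, a(6)=16, a(7)=-160, a(8)=-152, a(9)=-656, a(10)=-1296, a(11)=-3600, a(12)=-8480, a(13)=-21568, a(14)=-52896; answer -52896
Part II: A1 = -52896; w = 2; total draws C(13,3) = 286; favorable C(10,3) = 120; P = 60/143; answer 60/143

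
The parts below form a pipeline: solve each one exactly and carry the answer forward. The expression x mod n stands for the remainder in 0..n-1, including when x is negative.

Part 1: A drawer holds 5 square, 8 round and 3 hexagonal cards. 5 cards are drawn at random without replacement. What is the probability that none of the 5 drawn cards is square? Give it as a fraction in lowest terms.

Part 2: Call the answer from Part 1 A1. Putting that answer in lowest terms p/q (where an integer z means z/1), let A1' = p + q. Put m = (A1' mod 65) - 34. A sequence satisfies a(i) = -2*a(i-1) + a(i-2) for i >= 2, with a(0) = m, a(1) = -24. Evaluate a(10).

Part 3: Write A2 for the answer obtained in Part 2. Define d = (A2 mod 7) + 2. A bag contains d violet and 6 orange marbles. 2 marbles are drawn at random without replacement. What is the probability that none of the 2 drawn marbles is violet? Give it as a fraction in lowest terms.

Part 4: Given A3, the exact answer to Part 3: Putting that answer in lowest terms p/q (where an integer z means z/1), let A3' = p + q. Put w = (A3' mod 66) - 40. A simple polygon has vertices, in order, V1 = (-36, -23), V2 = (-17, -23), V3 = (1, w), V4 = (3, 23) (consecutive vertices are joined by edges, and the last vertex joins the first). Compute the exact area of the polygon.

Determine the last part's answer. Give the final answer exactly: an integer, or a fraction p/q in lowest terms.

751

Part 1: total draws C(16,5) = 4368; favorable C(11,5) = 462; P = 11/104; answer 11/104
Part 2: A1 = 11/104; threaded value p + q = 115; m = 16; a(2) = -2*(-24) + 1*(16) = 64; iterating: a(2)=64, a(3)=-152, a(4)=368, a(5)=-888, a(6)=2144, a(7)=-5176, a(8)=12496, a(9)=-30168, a(10)=72832; answer 72832
Part 3: A2 = 72832; d = 6; total draws C(12,2) = 66; favorable C(6,2) = 15; P = 5/22; answer 5/22
Part 4: A3 = 5/22; threaded value p + q = 27; w = -13; cross terms: (-36*-23 - -17*-23)=437, (-17*-13 - 1*-23)=244, (1*23 - 3*-13)=62, (3*-23 - -36*23)=759; twice the area = |1502| = 1502; area = 751; answer 751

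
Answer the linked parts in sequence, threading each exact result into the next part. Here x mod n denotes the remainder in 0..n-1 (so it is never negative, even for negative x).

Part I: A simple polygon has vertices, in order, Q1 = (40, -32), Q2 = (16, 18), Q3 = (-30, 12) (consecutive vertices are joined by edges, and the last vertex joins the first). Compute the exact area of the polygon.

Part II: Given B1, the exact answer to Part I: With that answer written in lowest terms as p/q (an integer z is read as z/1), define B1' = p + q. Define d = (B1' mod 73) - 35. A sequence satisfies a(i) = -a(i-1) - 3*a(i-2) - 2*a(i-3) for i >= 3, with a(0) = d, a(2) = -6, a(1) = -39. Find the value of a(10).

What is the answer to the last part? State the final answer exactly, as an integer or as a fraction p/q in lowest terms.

Part I: cross terms: (40*18 - 16*-32)=1232, (16*12 - -30*18)=732, (-30*-32 - 40*12)=480; twice the area = |2444| = 2444; area = 1222; answer 1222
Part II: B1 = 1222; threaded value p + q = 1223; d = 20; a(3) = -1*(-6) - 3*(-39) - 2*(20) = 83; iterating: a(3)=83, a(4)=13, a(5)=-250, a(6)=45, a(7)=679, a(8)=-314, a(9)=-1813, a(10)=1397; answer 1397

1397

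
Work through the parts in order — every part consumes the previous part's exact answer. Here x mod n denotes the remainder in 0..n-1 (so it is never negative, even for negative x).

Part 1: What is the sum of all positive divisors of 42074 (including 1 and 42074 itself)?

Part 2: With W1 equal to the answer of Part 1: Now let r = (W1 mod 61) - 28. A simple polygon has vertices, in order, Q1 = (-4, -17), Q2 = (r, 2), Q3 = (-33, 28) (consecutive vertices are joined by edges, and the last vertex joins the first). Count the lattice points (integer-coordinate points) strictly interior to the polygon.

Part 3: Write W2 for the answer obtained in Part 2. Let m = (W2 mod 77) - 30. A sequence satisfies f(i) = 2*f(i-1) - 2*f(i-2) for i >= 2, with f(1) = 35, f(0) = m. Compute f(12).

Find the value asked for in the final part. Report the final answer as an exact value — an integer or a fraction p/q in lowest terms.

Part 1: 42074 = 2 * 109 * 193; sigma = (1 + 2) * (1 + 109) * (1 + 193) = 3 * 110 * 194 = 64020; answer 64020
Part 2: W1 = 64020; r = 3; cross terms: (-4*2 - 3*-17)=43, (3*28 - -33*2)=150, (-33*-17 - -4*28)=673; twice the area = |866| = 866; area = 433; boundary points = 1 + 2 + 1 = 4; strictly interior points = area - boundary/2 + 1 = 432; answer 432
Part 3: W2 = 432; m = 17; f(2) = 2*(35) - 2*(17) = 36; iterating: f(2)=36, f(3)=2, f(4)=-68, f(5)=-140, f(6)=-144, f(7)=-8, f(8)=272, f(9)=560, f(10)=576, f(11)=32, f(12)=-1088; answer -1088

-1088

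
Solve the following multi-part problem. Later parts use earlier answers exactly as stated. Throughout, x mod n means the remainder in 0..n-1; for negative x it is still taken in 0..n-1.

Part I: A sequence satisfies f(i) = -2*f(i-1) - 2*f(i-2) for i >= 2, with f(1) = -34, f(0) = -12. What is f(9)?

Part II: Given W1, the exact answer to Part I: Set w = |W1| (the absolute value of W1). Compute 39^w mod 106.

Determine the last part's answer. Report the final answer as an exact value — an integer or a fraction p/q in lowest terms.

Part I: f(2) = -2*(-34) - 2*(-12) = 92; iterating: f(2)=92, f(3)=-116, f(4)=48, f(5)=136, f(6)=-368, f(7)=464, f(8)=-192, f(9)=-544; answer -544
Part II: W1 = -544; w = 544; squarings mod 106: 39^1=39, 39^2=37, 39^4=97, 39^8=81, 39^16=95, 39^32=15, 39^64=13, 39^128=63, 39^256=47, 39^512=89; 39^544 = 39^32 * 39^512 = 63 (mod 106); answer 63

63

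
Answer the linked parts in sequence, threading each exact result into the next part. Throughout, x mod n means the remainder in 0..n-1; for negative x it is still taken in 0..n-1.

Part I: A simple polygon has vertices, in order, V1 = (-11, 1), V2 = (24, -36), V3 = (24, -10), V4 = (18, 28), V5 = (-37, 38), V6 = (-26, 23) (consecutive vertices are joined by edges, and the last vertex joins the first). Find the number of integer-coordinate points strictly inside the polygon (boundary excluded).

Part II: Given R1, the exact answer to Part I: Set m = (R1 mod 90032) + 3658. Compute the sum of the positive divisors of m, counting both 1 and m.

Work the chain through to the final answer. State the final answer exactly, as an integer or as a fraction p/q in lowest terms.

Part I: cross terms: (-11*-36 - 24*1)=372, (24*-10 - 24*-36)=624, (24*28 - 18*-10)=852, (18*38 - -37*28)=1720, (-37*23 - -26*38)=137, (-26*1 - -11*23)=227; twice the area = |3932| = 3932; area = 1966; boundary points = 1 + 26 + 2 + 5 + 1 + 1 = 36; strictly interior points = area - boundary/2 + 1 = 1949; answer 1949
Part II: R1 = 1949; m = 5607; 5607 = 3^2 * 7 * 89; sigma = (1 + 3 + 9) * (1 + 7) * (1 + 89) = 13 * 8 * 90 = 9360; answer 9360

9360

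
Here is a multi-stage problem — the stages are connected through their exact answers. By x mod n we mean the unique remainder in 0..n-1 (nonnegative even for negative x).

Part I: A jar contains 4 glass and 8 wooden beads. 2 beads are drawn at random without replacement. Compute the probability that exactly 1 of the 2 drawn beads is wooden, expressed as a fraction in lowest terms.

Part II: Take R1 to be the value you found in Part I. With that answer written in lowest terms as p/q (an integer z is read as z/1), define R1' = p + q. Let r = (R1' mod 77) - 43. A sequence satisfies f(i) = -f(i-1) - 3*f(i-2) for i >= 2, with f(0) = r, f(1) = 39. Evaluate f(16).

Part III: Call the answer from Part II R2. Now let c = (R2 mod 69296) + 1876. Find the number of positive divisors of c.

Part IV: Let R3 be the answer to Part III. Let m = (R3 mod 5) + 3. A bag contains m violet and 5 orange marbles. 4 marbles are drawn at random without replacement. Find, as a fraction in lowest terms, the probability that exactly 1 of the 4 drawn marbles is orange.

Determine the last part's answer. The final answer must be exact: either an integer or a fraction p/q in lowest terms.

10/33

Part I: total draws C(12,2) = 66; favorable C(8,1)*C(4,1) = 32; P = 16/33; answer 16/33
Part II: R1 = 16/33; threaded value p + q = 49; r = 6; f(2) = -1*(39) - 3*(6) = -57; iterating: f(2)=-57, f(3)=-60, f(4)=231, f(5)=-51, f(6)=-642, f(7)=795, f(8)=1131, f(9)=-3516, f(10)=123, f(11)=10425, f(12)=-10794, f(13)=-20481, f(14)=52863, f(15)=8580, f(16)=-167169; answer -167169
Part III: R2 = -167169; c = 42595; 42595 = 5 * 7 * 1217; number of divisors = (1+1) * (1+1) * (1+1) = 8; answer 8
Part IV: R3 = 8; m = 6; total draws C(11,4) = 330; favorable C(5,1)*C(6,3) = 100; P = 10/33; answer 10/33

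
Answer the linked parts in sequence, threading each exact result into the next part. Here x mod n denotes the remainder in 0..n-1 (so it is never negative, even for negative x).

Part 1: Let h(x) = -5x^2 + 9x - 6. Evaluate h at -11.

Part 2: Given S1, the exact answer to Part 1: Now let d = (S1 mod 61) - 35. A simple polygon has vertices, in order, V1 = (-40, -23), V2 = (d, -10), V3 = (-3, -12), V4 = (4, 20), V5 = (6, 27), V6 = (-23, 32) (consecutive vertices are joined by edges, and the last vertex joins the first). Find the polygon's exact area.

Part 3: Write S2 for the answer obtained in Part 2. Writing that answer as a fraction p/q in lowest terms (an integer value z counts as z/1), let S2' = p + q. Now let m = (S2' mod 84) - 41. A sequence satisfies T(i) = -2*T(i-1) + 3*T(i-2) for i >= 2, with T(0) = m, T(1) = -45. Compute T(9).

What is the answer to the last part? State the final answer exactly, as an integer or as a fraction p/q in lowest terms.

-290325

Part 1: -5*(-11)^2 + 9*(-11)^1 - 6 = (-605) + (-99) + (-6) = -710; answer -710
Part 2: S1 = -710; d = -13; cross terms: (-40*-10 - -13*-23)=101, (-13*-12 - -3*-10)=126, (-3*20 - 4*-12)=-12, (4*27 - 6*20)=-12, (6*32 - -23*27)=813, (-23*-23 - -40*32)=1809; twice the area = |2825| = 2825; area = 2825/2; answer 2825/2
Part 3: S2 = 2825/2; threaded value p + q = 2827; m = 14; T(2) = -2*(-45) + 3*(14) = 132; iterating: T(2)=132, T(3)=-399, T(4)=1194, T(5)=-3585, T(6)=10752, T(7)=-32259, T(8)=96774, T(9)=-290325; answer -290325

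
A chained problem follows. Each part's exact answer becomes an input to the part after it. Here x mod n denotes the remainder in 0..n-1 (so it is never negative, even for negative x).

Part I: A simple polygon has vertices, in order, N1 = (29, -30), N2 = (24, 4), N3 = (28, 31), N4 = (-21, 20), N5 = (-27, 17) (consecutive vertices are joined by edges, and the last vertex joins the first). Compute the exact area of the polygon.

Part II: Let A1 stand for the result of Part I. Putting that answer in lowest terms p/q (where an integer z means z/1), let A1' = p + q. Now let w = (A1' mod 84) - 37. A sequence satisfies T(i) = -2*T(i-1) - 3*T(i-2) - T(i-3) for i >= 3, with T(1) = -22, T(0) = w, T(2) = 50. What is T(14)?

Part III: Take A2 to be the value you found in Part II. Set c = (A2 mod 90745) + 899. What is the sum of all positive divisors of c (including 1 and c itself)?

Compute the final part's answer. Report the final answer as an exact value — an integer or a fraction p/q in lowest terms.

8704

Part I: cross terms: (29*4 - 24*-30)=836, (24*31 - 28*4)=632, (28*20 - -21*31)=1211, (-21*17 - -27*20)=183, (-27*-30 - 29*17)=317; twice the area = |3179| = 3179; area = 3179/2; answer 3179/2
Part II: A1 = 3179/2; threaded value p + q = 3181; w = 36; T(3) = -2*(50) - 3*(-22) - 1*(36) = -70; iterating: T(3)=-70, T(4)=12, T(5)=136, T(6)=-238, T(7)=56, T(8)=466, T(9)=-862, T(10)=270, T(11)=1580, T(12)=-3108, T(13)=1206, T(14)=5332; answer 5332
Part III: A2 = 5332; c = 6231; 6231 = 3 * 31 * 67; sigma = (1 + 3) * (1 + 31) * (1 + 67) = 4 * 32 * 68 = 8704; answer 8704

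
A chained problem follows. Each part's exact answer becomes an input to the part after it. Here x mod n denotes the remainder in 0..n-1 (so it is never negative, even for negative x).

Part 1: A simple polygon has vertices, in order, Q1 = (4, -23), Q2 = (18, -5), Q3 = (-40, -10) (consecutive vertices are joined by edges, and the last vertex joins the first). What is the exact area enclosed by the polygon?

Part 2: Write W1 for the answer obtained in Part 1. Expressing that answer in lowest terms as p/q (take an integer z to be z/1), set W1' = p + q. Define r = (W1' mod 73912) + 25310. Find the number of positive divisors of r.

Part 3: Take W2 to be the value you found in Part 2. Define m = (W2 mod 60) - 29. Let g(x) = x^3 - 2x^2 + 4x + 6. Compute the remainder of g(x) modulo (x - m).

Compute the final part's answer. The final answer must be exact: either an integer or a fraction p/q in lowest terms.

Part 1: cross terms: (4*-5 - 18*-23)=394, (18*-10 - -40*-5)=-380, (-40*-23 - 4*-10)=960; twice the area = |974| = 974; area = 487; answer 487
Part 2: W1 = 487; threaded value p + q = 488; r = 25798; 25798 = 2 * 12899; number of divisors = (1+1) * (1+1) = 4; answer 4
Part 3: W2 = 4; m = -25; remainder = value at the root: 1*(-25)^3 - 2*(-25)^2 + 4*(-25)^1 + 6 = (-15625) + (-1250) + (-100) + (6) = -16969; answer -16969

-16969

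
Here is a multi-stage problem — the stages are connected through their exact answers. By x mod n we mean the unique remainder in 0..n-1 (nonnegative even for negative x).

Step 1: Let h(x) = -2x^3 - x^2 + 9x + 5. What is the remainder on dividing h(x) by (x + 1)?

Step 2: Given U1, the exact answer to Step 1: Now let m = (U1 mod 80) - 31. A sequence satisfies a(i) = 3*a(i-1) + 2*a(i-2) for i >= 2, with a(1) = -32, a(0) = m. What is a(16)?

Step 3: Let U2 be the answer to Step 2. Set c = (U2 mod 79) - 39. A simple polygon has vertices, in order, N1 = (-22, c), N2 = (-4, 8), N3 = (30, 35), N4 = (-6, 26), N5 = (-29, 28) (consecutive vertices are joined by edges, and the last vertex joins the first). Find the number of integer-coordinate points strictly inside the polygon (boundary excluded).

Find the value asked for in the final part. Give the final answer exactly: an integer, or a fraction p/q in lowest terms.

962

Step 1: remainder = value at the root: -2*(-1)^3 - 1*(-1)^2 + 9*(-1)^1 + 5 = (2) + (-1) + (-9) + (5) = -3; answer -3
Step 2: U1 = -3; m = 46; a(2) = 3*(-32) + 2*(46) = -4; iterating: a(2)=-4, a(3)=-76, a(4)=-236, a(5)=-860, a(6)=-3052, a(7)=-10876, a(8)=-38732, a(9)=-137948, a(10)=-491308, a(11)=-1749820, a(12)=-6232076, a(13)=-22195868, a(14)=-79051756, a(15)=-281547004, a(16)=-1002744524; answer -1002744524
Step 3: U2 = -1002744524; c = -12; cross terms: (-22*8 - -4*-12)=-224, (-4*35 - 30*8)=-380, (30*26 - -6*35)=990, (-6*28 - -29*26)=586, (-29*-12 - -22*28)=964; twice the area = |1936| = 1936; area = 968; boundary points = 2 + 1 + 9 + 1 + 1 = 14; strictly interior points = area - boundary/2 + 1 = 962; answer 962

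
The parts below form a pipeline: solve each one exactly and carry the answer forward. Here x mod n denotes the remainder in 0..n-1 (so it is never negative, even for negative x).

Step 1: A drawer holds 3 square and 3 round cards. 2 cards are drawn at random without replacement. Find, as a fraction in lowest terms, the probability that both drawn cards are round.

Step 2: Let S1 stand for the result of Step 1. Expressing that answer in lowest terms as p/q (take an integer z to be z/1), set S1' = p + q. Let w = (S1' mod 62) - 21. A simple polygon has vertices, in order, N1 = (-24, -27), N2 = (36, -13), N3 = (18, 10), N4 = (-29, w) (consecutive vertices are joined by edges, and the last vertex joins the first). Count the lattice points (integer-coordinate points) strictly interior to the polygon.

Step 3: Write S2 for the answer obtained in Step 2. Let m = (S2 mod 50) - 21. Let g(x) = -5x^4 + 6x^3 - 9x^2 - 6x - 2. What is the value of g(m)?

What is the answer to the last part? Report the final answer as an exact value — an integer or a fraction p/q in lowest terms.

Step 1: total draws C(6,2) = 15; favorable C(3,2) = 3; P = 1/5; answer 1/5
Step 2: S1 = 1/5; threaded value p + q = 6; w = -15; cross terms: (-24*-13 - 36*-27)=1284, (36*10 - 18*-13)=594, (18*-15 - -29*10)=20, (-29*-27 - -24*-15)=423; twice the area = |2321| = 2321; area = 2321/2; boundary points = 2 + 1 + 1 + 1 = 5; strictly interior points = area - boundary/2 + 1 = 1159; answer 1159
Step 3: S2 = 1159; m = -12; -5*(-12)^4 + 6*(-12)^3 - 9*(-12)^2 - 6*(-12)^1 - 2 = (-103680) + (-10368) + (-1296) + (72) + (-2) = -115274; answer -115274

-115274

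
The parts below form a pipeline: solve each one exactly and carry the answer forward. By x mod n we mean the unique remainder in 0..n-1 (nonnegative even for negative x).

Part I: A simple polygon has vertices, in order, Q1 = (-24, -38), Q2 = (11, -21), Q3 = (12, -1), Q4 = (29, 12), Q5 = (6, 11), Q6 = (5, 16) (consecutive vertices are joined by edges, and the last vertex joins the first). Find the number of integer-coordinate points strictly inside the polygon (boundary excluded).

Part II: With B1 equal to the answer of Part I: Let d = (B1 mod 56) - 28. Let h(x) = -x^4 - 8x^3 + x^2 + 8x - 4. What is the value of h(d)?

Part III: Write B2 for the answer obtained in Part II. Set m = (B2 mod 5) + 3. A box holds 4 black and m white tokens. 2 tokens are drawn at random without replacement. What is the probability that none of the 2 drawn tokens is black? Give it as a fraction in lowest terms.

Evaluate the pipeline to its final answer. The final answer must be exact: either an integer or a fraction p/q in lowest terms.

5/18

Part I: cross terms: (-24*-21 - 11*-38)=922, (11*-1 - 12*-21)=241, (12*12 - 29*-1)=173, (29*11 - 6*12)=247, (6*16 - 5*11)=41, (5*-38 - -24*16)=194; twice the area = |1818| = 1818; area = 909; boundary points = 1 + 1 + 1 + 1 + 1 + 1 = 6; strictly interior points = area - boundary/2 + 1 = 907; answer 907
Part II: B1 = 907; d = -17; -1*(-17)^4 - 8*(-17)^3 + 1*(-17)^2 + 8*(-17)^1 - 4 = (-83521) + (39304) + (289) + (-136) + (-4) = -44068; answer -44068
Part III: B2 = -44068; m = 5; total draws C(9,2) = 36; favorable C(5,2) = 10; P = 5/18; answer 5/18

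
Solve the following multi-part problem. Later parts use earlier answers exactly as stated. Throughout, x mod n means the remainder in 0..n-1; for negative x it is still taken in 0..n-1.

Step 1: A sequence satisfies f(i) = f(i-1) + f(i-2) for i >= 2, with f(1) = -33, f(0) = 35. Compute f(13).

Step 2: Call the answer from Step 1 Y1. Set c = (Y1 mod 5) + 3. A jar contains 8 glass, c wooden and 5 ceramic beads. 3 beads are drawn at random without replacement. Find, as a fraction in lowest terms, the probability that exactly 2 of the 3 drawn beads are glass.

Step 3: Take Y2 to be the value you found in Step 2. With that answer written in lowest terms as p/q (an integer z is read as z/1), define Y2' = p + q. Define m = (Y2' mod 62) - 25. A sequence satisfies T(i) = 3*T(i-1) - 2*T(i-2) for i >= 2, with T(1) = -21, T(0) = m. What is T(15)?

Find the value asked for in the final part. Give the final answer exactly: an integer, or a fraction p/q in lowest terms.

Step 1: f(2) = 1*(-33) + 1*(35) = 2; iterating: f(2)=2, f(3)=-31, f(4)=-29, f(5)=-60, f(6)=-89, f(7)=-149, f(8)=-238, f(9)=-387, f(10)=-625, f(11)=-1012, f(12)=-1637, f(13)=-2649; answer -2649
Step 2: Y1 = -2649; c = 4; total draws C(17,3) = 680; favorable C(8,2)*C(9,1) = 252; P = 63/170; answer 63/170
Step 3: Y2 = 63/170; threaded value p + q = 233; m = 22; T(2) = 3*(-21) - 2*(22) = -107; iterating: T(2)=-107, T(3)=-279, T(4)=-623, T(5)=-1311, T(6)=-2687, T(7)=-5439, T(8)=-10943, T(9)=-21951, T(10)=-43967, T(11)=-87999, T(12)=-176063, T(13)=-352191, T(14)=-704447, T(15)=-1408959; answer -1408959

-1408959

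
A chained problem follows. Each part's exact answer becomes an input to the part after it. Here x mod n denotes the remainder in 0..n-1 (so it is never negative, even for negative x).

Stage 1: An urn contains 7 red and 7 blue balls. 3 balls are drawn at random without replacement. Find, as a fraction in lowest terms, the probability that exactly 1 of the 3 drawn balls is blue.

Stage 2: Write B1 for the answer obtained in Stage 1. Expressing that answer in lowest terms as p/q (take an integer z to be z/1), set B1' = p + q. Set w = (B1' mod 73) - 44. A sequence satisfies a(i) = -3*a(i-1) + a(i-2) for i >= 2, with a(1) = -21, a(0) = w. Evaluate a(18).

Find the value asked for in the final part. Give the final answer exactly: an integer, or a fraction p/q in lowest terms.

Stage 1: total draws C(14,3) = 364; favorable C(7,1)*C(7,2) = 147; P = 21/52; answer 21/52
Stage 2: B1 = 21/52; threaded value p + q = 73; w = -44; a(2) = -3*(-21) + 1*(-44) = 19; iterating: a(2)=19, a(3)=-78, a(4)=253, a(5)=-837, a(6)=2764, a(7)=-9129, a(8)=30151, a(9)=-99582, a(10)=328897, a(11)=-1086273, a(12)=3587716, a(13)=-11849421, a(14)=39135979, a(15)=-129257358, a(16)=426908053, a(17)=-1409981517, a(18)=4656852604; answer 4656852604

4656852604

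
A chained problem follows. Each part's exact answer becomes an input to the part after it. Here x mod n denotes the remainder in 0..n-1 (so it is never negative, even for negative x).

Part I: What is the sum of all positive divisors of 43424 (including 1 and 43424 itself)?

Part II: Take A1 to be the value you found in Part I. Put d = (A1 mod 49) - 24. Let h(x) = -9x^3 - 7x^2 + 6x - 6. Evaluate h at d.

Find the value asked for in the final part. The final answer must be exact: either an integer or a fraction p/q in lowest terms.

Part I: 43424 = 2^5 * 23 * 59; sigma = (1 + 2 + 4 + 8 + 16 + 32) * (1 + 23) * (1 + 59) = 63 * 24 * 60 = 90720; answer 90720
Part II: A1 = 90720; d = -3; -9*(-3)^3 - 7*(-3)^2 + 6*(-3)^1 - 6 = (243) + (-63) + (-18) + (-6) = 156; answer 156

156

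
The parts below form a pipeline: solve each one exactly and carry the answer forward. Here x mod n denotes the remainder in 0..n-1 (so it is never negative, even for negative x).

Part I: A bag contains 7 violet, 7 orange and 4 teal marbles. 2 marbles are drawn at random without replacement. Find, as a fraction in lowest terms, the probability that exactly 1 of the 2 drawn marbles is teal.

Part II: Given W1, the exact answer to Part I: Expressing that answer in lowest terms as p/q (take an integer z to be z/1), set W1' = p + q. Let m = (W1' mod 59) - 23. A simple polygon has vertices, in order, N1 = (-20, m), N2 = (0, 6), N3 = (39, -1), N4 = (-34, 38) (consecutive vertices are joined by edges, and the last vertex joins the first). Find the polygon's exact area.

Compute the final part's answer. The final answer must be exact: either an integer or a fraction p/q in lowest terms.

Part I: total draws C(18,2) = 153; favorable C(4,1)*C(14,1) = 56; P = 56/153; answer 56/153
Part II: W1 = 56/153; threaded value p + q = 209; m = 9; cross terms: (-20*6 - 0*9)=-120, (0*-1 - 39*6)=-234, (39*38 - -34*-1)=1448, (-34*9 - -20*38)=454; twice the area = |1548| = 1548; area = 774; answer 774

774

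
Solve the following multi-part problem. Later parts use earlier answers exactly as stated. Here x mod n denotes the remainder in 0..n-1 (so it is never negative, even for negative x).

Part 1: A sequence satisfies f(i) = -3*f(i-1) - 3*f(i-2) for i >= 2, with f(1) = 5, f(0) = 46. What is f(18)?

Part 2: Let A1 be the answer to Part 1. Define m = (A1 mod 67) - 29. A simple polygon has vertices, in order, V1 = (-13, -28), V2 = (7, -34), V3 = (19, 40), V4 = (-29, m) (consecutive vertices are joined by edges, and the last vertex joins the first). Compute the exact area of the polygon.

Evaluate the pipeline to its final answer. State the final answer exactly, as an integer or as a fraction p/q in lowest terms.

1624

Part 1: f(2) = -3*(5) - 3*(46) = -153; iterating: f(2)=-153, f(3)=444, f(4)=-873, f(5)=1287, f(6)=-1242, f(7)=-135, f(8)=4131, f(9)=-11988, f(10)=23571, f(11)=-34749, f(12)=33534, f(13)=3645, f(14)=-111537, f(15)=323676, f(16)=-636417, f(17)=938223, f(18)=-905418; answer -905418
Part 2: A1 = -905418; m = -9; cross terms: (-13*-34 - 7*-28)=638, (7*40 - 19*-34)=926, (19*-9 - -29*40)=989, (-29*-28 - -13*-9)=695; twice the area = |3248| = 3248; area = 1624; answer 1624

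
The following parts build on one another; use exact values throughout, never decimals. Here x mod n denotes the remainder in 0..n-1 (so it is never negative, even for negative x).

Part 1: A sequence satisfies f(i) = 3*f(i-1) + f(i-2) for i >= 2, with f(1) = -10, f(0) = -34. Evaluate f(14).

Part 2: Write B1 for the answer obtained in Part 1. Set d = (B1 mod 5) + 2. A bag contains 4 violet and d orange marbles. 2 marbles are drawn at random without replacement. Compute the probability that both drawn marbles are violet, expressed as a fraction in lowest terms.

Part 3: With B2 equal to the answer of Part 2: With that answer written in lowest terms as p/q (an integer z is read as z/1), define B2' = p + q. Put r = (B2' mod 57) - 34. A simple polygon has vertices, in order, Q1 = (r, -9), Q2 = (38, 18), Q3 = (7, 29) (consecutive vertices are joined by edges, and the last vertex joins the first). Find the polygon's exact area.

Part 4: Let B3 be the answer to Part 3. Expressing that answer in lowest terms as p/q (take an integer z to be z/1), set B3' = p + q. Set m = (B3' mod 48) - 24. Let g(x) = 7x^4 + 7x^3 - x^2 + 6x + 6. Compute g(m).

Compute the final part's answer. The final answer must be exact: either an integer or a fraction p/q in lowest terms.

Part 1: f(2) = 3*(-10) + 1*(-34) = -64; iterating: f(2)=-64, f(3)=-202, f(4)=-670, f(5)=-2212, f(6)=-7306, f(7)=-24130, f(8)=-79696, f(9)=-263218, f(10)=-869350, f(11)=-2871268, f(12)=-9483154, f(13)=-31320730, f(14)=-103445344; answer -103445344
Part 2: B1 = -103445344; d = 3; total draws C(7,2) = 21; favorable C(4,2) = 6; P = 2/7; answer 2/7
Part 3: B2 = 2/7; threaded value p + q = 9; r = -25; cross terms: (-25*18 - 38*-9)=-108, (38*29 - 7*18)=976, (7*-9 - -25*29)=662; twice the area = |1530| = 1530; area = 765; answer 765
Part 4: B3 = 765; threaded value p + q = 766; m = 22; 7*(22)^4 + 7*(22)^3 - 1*(22)^2 + 6*(22)^1 + 6 = (1639792) + (74536) + (-484) + (132) + (6) = 1713982; answer 1713982

1713982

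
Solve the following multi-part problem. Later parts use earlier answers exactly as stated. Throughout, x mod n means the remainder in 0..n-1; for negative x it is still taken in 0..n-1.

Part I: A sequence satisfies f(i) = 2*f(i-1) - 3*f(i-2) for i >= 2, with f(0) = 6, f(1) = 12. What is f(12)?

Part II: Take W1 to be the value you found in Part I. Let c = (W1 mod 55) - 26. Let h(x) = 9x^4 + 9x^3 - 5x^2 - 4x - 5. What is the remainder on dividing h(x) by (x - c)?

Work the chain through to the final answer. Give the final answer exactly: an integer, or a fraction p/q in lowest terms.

275920

Part I: f(2) = 2*(12) - 3*(6) = 6; iterating: f(2)=6, f(3)=-24, f(4)=-66, f(5)=-60, f(6)=78, f(7)=336, f(8)=438, f(9)=-132, f(10)=-1578, f(11)=-2760, f(12)=-786; answer -786
Part II: W1 = -786; c = 13; remainder = value at the root: 9*(13)^4 + 9*(13)^3 - 5*(13)^2 - 4*(13)^1 - 5 = (257049) + (19773) + (-845) + (-52) + (-5) = 275920; answer 275920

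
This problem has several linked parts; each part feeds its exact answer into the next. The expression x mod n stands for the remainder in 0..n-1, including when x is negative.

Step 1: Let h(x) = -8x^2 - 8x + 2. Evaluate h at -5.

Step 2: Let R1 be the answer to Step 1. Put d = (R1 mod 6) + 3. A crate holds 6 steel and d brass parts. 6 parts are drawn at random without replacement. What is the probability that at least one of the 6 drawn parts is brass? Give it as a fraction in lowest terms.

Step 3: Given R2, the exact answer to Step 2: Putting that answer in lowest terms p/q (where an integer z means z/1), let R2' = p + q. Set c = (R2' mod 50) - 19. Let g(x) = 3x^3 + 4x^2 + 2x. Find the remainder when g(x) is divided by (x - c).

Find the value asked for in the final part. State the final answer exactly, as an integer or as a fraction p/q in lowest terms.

5784

Step 1: -8*(-5)^2 - 8*(-5)^1 + 2 = (-200) + (40) + (2) = -158; answer -158
Step 2: R1 = -158; d = 7; total draws C(13,6) = 1716; complement C(6,6) = 1; favorable 1716 - 1 = 1715; P = 1715/1716; answer 1715/1716
Step 3: R2 = 1715/1716; threaded value p + q = 3431; c = 12; remainder = value at the root: 3*(12)^3 + 4*(12)^2 + 2*(12)^1 = (5184) + (576) + (24) = 5784; answer 5784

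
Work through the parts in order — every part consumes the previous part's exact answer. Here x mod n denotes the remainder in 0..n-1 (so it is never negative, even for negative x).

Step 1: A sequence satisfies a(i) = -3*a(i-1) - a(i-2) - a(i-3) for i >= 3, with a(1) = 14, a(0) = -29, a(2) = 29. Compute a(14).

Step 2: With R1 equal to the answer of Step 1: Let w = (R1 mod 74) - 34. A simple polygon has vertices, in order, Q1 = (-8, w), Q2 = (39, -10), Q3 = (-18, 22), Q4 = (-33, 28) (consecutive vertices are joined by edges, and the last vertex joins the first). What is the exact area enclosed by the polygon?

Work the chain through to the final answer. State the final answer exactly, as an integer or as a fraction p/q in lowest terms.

1070

Step 1: a(3) = -3*(29) - 1*(14) - 1*(-29) = -72; iterating: a(3)=-72, a(4)=173, a(5)=-476, a(6)=1327, a(7)=-3678, a(8)=10183, a(9)=-28198, a(10)=78089, a(11)=-216252, a(12)=598865, a(13)=-1658432, a(14)=4592683; answer 4592683
Step 2: R1 = 4592683; w = -13; cross terms: (-8*-10 - 39*-13)=587, (39*22 - -18*-10)=678, (-18*28 - -33*22)=222, (-33*-13 - -8*28)=653; twice the area = |2140| = 2140; area = 1070; answer 1070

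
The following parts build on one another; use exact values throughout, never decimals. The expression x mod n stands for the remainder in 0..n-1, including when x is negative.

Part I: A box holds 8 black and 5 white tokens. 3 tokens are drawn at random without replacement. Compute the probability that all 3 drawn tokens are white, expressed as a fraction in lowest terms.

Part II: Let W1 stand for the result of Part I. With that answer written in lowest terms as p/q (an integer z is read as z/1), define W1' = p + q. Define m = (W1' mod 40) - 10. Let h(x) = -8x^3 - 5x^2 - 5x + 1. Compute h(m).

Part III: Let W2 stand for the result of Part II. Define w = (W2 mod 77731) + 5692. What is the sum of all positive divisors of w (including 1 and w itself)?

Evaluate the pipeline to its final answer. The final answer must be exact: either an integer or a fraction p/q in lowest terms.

Part I: total draws C(13,3) = 286; favorable C(5,3) = 10; P = 5/143; answer 5/143
Part II: W1 = 5/143; threaded value p + q = 148; m = 18; -8*(18)^3 - 5*(18)^2 - 5*(18)^1 + 1 = (-46656) + (-1620) + (-90) + (1) = -48365; answer -48365
Part III: W2 = -48365; w = 35058; 35058 = 2 * 3 * 5843; sigma = (1 + 2) * (1 + 3) * (1 + 5843) = 3 * 4 * 5844 = 70128; answer 70128

70128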